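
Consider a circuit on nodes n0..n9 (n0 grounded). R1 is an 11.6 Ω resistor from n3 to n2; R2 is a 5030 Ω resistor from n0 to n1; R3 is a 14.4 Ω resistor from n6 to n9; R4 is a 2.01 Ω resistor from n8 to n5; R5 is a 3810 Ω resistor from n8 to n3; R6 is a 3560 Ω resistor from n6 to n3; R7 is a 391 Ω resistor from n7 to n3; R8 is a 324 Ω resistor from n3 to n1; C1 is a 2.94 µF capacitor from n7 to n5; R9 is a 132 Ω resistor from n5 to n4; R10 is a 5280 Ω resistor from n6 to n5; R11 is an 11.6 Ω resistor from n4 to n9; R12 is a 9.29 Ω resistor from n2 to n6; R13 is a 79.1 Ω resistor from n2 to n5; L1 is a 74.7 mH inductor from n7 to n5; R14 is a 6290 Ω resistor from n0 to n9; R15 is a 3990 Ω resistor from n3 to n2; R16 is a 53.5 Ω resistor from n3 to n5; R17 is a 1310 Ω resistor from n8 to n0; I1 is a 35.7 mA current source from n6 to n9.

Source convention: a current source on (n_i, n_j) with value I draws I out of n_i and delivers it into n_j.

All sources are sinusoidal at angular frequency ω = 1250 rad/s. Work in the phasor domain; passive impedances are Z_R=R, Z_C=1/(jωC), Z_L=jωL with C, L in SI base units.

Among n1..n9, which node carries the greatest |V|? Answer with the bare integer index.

9

MNA unknowns: 9 node voltages V₁..V_9
R1: Y=0.08621+0.000j on G[3,2]
R2: Y=0.0001988+0.000j on G[0,1]
R3: Y=0.06944+0.000j on G[6,9]
R4: Y=0.4975+0.000j on G[8,5]
R5: Y=0.0002625+0.000j on G[8,3]
R6: Y=0.0002809+0.000j on G[6,3]
R7: Y=0.002558+0.000j on G[7,3]
R8: Y=0.003086+0.000j on G[3,1]
C1: Y=0.000+0.003675j on G[7,5]
R9: Y=0.007576+0.000j on G[5,4]
R10: Y=0.0001894+0.000j on G[6,5]
R11: Y=0.08621+0.000j on G[4,9]
R12: Y=0.1076+0.000j on G[2,6]
R13: Y=0.01264+0.000j on G[2,5]
L1: Y=0.000-0.01071j on G[7,5]
R14: Y=0.0001590+0.000j on G[0,9]
R15: Y=0.0002506+0.000j on G[3,2]
R16: Y=0.01869+0.000j on G[3,5]
R17: Y=0.0007634+0.000j on G[8,0]
I1: z[6]−=0.0357, z[9]+=0.0357
solve → V1=-0.1034-0.001059j, V2=-0.1272-0.0008514j, V3=-0.1101-0.001127j, V4=0.2959-0.0005810j, V5=-0.04087+0.0004164j, V6=-0.1511-0.0007790j, V7=-0.04846-0.02200j, V8=-0.04085+0.0004150j, V9=0.3255-0.0006686j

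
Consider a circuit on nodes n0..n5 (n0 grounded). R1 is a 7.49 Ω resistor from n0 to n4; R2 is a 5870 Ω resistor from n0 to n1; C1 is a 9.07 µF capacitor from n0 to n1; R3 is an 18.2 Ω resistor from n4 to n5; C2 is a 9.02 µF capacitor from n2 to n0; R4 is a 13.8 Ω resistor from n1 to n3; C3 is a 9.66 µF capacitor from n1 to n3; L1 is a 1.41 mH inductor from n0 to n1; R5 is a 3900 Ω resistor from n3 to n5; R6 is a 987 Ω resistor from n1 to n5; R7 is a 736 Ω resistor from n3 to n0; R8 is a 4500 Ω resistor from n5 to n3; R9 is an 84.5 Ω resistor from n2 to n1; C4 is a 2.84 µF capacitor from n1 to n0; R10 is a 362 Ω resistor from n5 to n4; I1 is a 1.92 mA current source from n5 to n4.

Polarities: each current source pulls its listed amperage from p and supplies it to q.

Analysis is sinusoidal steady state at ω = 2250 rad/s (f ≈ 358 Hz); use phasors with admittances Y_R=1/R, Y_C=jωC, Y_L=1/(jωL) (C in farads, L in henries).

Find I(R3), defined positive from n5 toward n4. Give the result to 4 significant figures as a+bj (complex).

-0.001783-2.033e-07j A

Element admittances at ω=2250 rad/s:
  Y(R1) = 0.1335+0.000j S between n0,n4
  Y(R2) = 0.0001704+0.000j S between n0,n1
  Y(C1) = 0.000+0.02041j S between n0,n1
  Y(R3) = 0.05495+0.000j S between n4,n5
  Y(C2) = 0.000+0.02030j S between n2,n0
  Y(R4) = 0.07246+0.000j S between n1,n3
  Y(C3) = 0.000+0.02174j S between n1,n3
  Y(L1) = 0.000-0.3152j S between n0,n1
  Y(R5) = 0.0002564+0.000j S between n3,n5
  Y(R6) = 0.001013+0.000j S between n1,n5
  Y(R7) = 0.001359+0.000j S between n3,n0
  Y(R8) = 0.0002222+0.000j S between n5,n3
  Y(R9) = 0.01183+0.000j S between n2,n1
  Y(C4) = 0.000+0.006390j S between n1,n0
  Y(R10) = 0.002762+0.000j S between n5,n4
  I1: injects 0.00192 A into n4 (from n5)
Assemble and solve the 5×5 MNA system:
  V(n1)=-6.594e-06-0.0001675j  V(n2)=-7.455e-05-3.963e-05j  V(n3)=-0.0001957-0.0001080j  V(n4)=0.0003578-1.599e-06j  V(n5)=-0.03209-5.299e-06j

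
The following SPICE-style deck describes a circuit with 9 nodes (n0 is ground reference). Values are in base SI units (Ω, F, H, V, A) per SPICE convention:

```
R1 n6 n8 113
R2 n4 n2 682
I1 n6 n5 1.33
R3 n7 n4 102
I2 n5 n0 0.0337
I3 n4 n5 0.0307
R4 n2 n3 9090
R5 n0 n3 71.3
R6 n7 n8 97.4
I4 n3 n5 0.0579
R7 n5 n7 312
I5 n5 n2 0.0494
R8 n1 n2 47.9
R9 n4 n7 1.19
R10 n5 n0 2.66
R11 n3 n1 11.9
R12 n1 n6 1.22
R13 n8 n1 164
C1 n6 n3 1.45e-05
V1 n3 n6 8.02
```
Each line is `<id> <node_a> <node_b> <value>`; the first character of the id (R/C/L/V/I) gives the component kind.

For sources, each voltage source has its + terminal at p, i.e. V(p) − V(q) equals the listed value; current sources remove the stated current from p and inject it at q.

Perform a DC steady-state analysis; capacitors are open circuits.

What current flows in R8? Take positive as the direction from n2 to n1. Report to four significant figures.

Apply KCL at each of the 8 non-ground nodes and solve the resulting linear system.
Node n1: branches {R8, R11, R12, R13} → V_1 = -89.33
Node n2: branches {R2, R4, I5, R8} → V_2 = -85.48
Node n3: branches {R4, R5, I4, R11, C1, V1} → V_3 = -82.21
Node n4: branches {R2, R3, I3, R9} → V_4 = -64.52
Node n5: branches {I1, I2, I3, I4, R7, I5, R10} → V_5 = 2.978
Node n6: branches {R1, I1, R12, C1, V1} → V_6 = -90.23
Node n7: branches {R3, R6, R7, R9} → V_7 = -64.45
Node n8: branches {R1, R6, R13} → V_8 = -79.52
Source currents: i(V1)=0.4966

0.08049 A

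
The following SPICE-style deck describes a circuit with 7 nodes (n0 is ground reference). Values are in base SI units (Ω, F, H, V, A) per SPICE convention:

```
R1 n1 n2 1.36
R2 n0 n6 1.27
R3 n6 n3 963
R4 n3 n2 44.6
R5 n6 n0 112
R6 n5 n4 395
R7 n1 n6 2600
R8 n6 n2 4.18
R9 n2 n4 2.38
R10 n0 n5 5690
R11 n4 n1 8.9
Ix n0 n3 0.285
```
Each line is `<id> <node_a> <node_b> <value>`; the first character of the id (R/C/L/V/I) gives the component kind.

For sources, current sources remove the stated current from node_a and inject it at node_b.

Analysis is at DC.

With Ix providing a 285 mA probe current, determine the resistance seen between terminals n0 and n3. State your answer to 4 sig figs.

R_eq = 47.67 Ω

MNA unknowns: 6 node voltages V₁..V_6
R1: Y=0.7353 on G[1,2]
R2: Y=0.7874 on G[0,6]
R3: Y=0.001038 on G[6,3]
R4: Y=0.02242 on G[3,2]
R5: Y=0.008929 on G[6,0]
R6: Y=0.002532 on G[5,4]
R7: Y=0.0003846 on G[1,6]
R8: Y=0.2392 on G[6,2]
R9: Y=0.4202 on G[2,4]
R10: Y=0.0001757 on G[0,5]
R11: Y=0.1124 on G[4,1]
Ix: z[0]−=0.285, z[3]+=0.285
solve → V1=1.488, V2=1.489, V3=13.59, V4=1.488, V5=1.391, V6=0.3576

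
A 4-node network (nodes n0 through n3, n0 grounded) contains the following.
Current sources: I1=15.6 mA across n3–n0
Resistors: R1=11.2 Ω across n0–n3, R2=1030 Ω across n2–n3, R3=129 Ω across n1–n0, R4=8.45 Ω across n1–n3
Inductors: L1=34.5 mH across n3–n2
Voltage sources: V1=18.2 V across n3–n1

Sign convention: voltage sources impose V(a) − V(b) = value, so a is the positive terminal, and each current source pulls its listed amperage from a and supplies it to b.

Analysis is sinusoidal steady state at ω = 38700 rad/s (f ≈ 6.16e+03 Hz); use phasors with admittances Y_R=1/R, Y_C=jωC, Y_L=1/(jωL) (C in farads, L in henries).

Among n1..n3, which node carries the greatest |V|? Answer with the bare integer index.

1

MNA unknowns: 3 node voltages V₁..V_3 plus 1 source current (V1)
I1: z[3]−=0.0156, z[0]+=0.0156
R1: Y=0.08929+0.000j on G[0,3]
R2: Y=0.0009709+0.000j on G[2,3]
L1: Y=0.000-0.0007490j on G[3,2]
R3: Y=0.007752+0.000j on G[1,0]
R4: Y=0.1183+0.000j on G[1,3]
V1: row V3−V1=18.2, i_V1 at 3,1
solve → V1=-16.91+0.000j, V2=1.293+0.000j, V3=1.293+0.000j
aux → i_V1=-2.285+0.000j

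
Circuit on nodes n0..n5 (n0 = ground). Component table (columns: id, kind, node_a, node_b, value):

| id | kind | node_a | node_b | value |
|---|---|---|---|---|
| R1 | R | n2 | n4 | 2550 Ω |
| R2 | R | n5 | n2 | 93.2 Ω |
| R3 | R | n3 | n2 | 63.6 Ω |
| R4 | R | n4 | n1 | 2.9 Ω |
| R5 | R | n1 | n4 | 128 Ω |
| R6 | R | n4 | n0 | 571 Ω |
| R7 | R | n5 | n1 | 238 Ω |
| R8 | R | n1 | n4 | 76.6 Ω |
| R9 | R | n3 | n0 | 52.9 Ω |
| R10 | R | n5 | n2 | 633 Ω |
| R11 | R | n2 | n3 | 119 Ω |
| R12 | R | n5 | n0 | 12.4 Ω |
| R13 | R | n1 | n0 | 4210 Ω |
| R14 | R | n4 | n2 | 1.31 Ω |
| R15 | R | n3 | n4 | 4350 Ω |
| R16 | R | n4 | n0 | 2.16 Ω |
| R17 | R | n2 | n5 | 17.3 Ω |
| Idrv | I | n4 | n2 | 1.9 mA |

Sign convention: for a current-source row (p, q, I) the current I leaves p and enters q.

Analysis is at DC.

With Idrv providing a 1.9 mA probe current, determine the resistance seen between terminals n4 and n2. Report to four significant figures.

Apply KCL at each of the 5 non-ground nodes and solve the resulting linear system.
Node n1: branches {R4, R5, R7, R8, R13} → V_1 = -0.0002015
Node n2: branches {R1, R2, R3, R10, R11, R14, R17, Idrv} → V_2 = 0.002135
Node n3: branches {R3, R9, R11, R15} → V_3 = 0.001190
Node n4: branches {R1, R4, R5, R6, R8, R14, R15, R16, Idrv} → V_4 = -0.0002150
Node n5: branches {R2, R7, R10, R12, R17} → V_5 = 0.0009606

R_eq = 1.237 Ω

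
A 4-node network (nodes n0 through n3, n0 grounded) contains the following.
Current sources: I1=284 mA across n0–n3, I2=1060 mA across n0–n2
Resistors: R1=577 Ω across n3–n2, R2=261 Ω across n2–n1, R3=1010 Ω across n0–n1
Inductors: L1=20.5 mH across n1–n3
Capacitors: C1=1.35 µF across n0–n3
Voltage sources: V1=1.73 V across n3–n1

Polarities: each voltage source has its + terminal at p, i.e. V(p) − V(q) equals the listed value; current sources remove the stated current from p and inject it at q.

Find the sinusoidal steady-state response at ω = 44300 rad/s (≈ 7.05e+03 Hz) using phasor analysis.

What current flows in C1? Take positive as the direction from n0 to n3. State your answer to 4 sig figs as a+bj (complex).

-1.345-0.02227j A

Apply KCL at each of the 3 non-ground nodes and solve the resulting linear system.
Node n1: branches {R2, L1, R3, V1} → V_1 = -1.358-22.50j
Node n2: branches {R1, R2, I2} → V_2 = 189.7-22.50j
Node n3: branches {I1, R1, L1, C1, V1} → V_3 = 0.3724-22.50j
Source currents: i(V1)=-0.7333-0.02037j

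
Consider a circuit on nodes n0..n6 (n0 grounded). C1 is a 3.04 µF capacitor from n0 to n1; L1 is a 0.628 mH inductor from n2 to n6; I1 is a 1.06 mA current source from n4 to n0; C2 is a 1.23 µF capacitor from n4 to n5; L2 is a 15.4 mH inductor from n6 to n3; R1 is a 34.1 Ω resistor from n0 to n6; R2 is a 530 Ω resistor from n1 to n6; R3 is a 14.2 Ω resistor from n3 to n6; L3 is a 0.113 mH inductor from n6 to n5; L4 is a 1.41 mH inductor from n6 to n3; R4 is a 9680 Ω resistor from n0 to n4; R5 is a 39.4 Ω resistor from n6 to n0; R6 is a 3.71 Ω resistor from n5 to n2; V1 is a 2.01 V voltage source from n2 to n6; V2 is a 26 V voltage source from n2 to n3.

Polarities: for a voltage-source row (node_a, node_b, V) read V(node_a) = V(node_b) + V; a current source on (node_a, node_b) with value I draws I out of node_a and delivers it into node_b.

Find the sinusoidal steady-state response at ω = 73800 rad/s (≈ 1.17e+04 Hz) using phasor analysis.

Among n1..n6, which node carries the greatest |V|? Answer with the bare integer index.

3

Apply KCL at each of the 6 non-ground nodes and solve the resulting linear system.
Node n1: branches {C1, R2} → V_1 = -1.310e-05+0.0001828j
Node n2: branches {L1, R6, V1, V2} → V_2 = 1.988-0.001375j
Node n3: branches {L2, R3, L4, V2} → V_3 = -24.01-0.001375j
Node n4: branches {I1, C2, R4} → V_4 = 1.652+0.7567j
Node n5: branches {C2, L3, R6} → V_5 = 1.652+0.7432j
Node n6: branches {L1, L2, R1, R2, R3, L3, L4, R5, V1} → V_6 = -0.02175-0.001375j
Source currents: i(V1)=1.599-0.007603j, i(V2)=-1.689+0.2517j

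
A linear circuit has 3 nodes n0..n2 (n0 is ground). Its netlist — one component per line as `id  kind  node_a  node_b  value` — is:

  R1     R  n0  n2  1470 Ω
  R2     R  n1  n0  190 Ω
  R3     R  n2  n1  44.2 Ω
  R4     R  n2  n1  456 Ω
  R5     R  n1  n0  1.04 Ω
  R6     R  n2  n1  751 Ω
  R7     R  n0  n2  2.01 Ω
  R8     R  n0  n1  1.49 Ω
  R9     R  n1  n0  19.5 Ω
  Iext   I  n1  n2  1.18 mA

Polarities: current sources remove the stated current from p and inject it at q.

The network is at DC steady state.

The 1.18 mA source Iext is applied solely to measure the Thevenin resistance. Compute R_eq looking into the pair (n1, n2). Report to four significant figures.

MNA unknowns: 2 node voltages V₁..V_2
R1: Y=0.0006803 on G[0,2]
R2: Y=0.005263 on G[1,0]
R3: Y=0.02262 on G[2,1]
R4: Y=0.002193 on G[2,1]
R5: Y=0.9615 on G[1,0]
R6: Y=0.001332 on G[2,1]
R7: Y=0.4975 on G[0,2]
R8: Y=0.6711 on G[0,1]
R9: Y=0.05128 on G[1,0]
Iext: z[1]−=0.00118, z[2]+=0.00118
solve → V1=-0.0006541, V2=0.002218

R_eq = 2.434 Ω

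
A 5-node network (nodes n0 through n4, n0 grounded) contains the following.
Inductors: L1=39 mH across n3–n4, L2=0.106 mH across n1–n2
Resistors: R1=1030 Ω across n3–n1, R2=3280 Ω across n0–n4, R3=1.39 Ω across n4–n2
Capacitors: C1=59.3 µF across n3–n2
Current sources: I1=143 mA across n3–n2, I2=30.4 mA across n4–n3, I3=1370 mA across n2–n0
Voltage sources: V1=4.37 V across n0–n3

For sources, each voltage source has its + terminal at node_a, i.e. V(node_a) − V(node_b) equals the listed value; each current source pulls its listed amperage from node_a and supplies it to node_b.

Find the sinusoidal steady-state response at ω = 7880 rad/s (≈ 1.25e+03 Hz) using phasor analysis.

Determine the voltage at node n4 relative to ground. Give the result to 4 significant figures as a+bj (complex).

Element admittances at ω=7880 rad/s:
  Y(L1) = 0.000-0.003254j S between n3,n4
  Y(R1) = 0.0009709+0.000j S between n3,n1
  Y(C1) = 0.000+0.4673j S between n3,n2
  Y(R2) = 0.0003049+0.000j S between n0,n4
  I1: injects 0.143 A into n2 (from n3)
  I2: injects 0.0304 A into n3 (from n4)
  Y(R3) = 0.7194+0.000j S between n4,n2
  Y(L2) = 0.000-1.197j S between n1,n2
  I3: injects 1.37 A into n0 (from n2)
  V1: constraint V(n0)−V(n3) = 4.37
Assemble and solve the 5×5 MNA system:
  V(n1)=-4.376+2.707j  V(n2)=-4.378+2.707j  V(n3)=-4.370+0.000j  V(n4)=-4.430+2.705j
  i(V1)=1.369+0.0008248j

-4.430+2.705j V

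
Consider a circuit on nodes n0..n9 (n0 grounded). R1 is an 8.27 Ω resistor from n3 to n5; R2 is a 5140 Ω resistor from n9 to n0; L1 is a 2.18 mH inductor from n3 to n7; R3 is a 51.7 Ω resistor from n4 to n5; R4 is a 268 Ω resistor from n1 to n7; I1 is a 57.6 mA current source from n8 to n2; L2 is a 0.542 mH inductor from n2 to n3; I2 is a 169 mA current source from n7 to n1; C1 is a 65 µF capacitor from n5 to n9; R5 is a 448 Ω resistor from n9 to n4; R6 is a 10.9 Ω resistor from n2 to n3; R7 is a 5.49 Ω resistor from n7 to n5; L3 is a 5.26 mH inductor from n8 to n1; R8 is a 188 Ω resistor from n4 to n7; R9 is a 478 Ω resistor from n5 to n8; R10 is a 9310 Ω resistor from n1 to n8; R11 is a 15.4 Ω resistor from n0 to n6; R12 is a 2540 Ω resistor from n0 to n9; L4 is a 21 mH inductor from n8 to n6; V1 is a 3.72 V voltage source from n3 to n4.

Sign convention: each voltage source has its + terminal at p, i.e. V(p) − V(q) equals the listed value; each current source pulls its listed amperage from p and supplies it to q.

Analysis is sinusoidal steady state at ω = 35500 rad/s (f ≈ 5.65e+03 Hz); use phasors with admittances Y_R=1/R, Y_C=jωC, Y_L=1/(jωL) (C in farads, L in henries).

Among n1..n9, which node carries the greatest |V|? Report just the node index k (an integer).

1

Apply KCL at each of the 9 non-ground nodes and solve the resulting linear system.
Node n1: branches {R4, I2, L3, R10} → V_1 = 11.45+20.77j
Node n2: branches {I1, L2, R6} → V_2 = -6.953+13.65j
Node n3: branches {R1, L1, L2, R6, V1} → V_3 = -7.428+13.38j
Node n4: branches {R3, R5, R8, V1} → V_4 = -11.15+13.38j
Node n5: branches {R1, R3, C1, R7, R9} → V_5 = -8.465+13.24j
Node n6: branches {R11, L4} → V_6 = 0.07672-0.1199j
Node n7: branches {L1, R4, I2, R7, R8} → V_7 = -9.029+13.28j
Node n8: branches {I1, L3, R9, R10, L4} → V_8 = 5.882+3.594j
Node n9: branches {R2, C1, R5, R12} → V_9 = -8.469+13.24j
Source currents: i(V1)=-0.06914+0.003576j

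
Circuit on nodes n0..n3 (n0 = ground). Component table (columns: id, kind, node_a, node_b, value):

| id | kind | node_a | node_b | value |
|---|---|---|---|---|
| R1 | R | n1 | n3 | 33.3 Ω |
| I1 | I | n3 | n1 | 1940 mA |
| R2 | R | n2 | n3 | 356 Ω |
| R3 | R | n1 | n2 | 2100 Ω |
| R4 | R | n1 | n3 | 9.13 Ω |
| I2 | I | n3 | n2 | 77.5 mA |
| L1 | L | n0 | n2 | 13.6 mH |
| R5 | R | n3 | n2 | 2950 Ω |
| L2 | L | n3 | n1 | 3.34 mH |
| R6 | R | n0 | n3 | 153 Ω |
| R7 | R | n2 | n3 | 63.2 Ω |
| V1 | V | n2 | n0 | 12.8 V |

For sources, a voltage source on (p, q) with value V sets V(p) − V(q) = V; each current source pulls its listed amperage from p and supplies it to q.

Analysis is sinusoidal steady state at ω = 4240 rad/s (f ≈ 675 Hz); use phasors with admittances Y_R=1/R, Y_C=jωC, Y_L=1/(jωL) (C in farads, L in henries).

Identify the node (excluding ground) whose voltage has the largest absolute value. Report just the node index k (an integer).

MNA unknowns: 3 node voltages V₁..V_3 plus 1 source current (V1)
R1: Y=0.03003+0.000j on G[1,3]
I1: z[3]−=1.94, z[1]+=1.94
R2: Y=0.002809+0.000j on G[2,3]
R3: Y=0.0004762+0.000j on G[1,2]
R4: Y=0.1095+0.000j on G[1,3]
I2: z[3]−=0.0775, z[2]+=0.0775
L1: Y=0.000-0.01734j on G[0,2]
R5: Y=0.0003390+0.000j on G[3,2]
L2: Y=0.000-0.07061j on G[3,1]
R6: Y=0.006536+0.000j on G[0,3]
R7: Y=0.01582+0.000j on G[2,3]
V1: row V2−V0=12.8, i_V1 at 2,0
solve → V1=17.46+5.476j, V2=12.80+0.000j, V3=6.395-0.1022j
aux → i_V1=-0.04180+0.2226j

1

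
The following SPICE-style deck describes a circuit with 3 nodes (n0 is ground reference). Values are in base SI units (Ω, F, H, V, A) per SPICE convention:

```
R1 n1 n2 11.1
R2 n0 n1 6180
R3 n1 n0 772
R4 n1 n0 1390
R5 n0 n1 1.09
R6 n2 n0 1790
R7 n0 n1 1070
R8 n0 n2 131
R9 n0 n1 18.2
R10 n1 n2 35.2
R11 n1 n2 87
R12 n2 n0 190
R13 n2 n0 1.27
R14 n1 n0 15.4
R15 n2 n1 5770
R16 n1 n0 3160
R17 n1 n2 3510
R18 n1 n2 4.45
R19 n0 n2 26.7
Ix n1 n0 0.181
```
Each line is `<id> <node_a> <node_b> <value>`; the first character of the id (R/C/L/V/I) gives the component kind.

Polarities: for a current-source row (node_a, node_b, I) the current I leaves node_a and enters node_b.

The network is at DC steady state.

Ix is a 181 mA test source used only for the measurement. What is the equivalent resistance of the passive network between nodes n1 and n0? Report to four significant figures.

R_eq = 0.7751 Ω

Apply KCL at each of the 2 non-ground nodes and solve the resulting linear system.
Node n1: branches {R1, R2, R3, R4, R5, R7, R9, R10, R11, R14, R15, R16, R17, R18, Ix} → V_1 = -0.1403
Node n2: branches {R1, R6, R8, R10, R11, R12, R13, R15, R17, R18, R19} → V_2 = -0.04175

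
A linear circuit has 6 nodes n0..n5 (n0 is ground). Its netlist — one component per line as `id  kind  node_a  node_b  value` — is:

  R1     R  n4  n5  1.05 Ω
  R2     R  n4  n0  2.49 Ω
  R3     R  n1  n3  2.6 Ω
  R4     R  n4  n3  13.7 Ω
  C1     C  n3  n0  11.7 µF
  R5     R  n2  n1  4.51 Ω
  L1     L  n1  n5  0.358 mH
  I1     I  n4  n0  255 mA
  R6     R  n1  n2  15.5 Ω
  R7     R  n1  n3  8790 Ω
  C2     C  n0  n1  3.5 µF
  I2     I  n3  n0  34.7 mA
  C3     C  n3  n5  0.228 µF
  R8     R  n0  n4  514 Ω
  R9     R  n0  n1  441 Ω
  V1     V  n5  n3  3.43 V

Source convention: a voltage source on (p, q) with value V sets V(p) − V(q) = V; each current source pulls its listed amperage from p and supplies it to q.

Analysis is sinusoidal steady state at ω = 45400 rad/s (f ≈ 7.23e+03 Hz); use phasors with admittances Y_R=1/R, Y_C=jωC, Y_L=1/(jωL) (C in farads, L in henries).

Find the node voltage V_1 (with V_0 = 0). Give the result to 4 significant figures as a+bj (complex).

-0.2232+1.054j V

MNA unknowns: 5 node voltages V₁..V_5 plus 1 source current (V1)
R1: Y=0.9524+0.000j on G[4,5]
R2: Y=0.4016+0.000j on G[4,0]
R3: Y=0.3846+0.000j on G[1,3]
R4: Y=0.07299+0.000j on G[4,3]
C1: Y=0.000+0.5312j on G[3,0]
R5: Y=0.2217+0.000j on G[2,1]
L1: Y=0.000-0.06153j on G[1,5]
I1: z[4]−=0.255, z[0]+=0.255
R6: Y=0.06452+0.000j on G[1,2]
R7: Y=0.0001138+0.000j on G[1,3]
C2: Y=0.000+0.1589j on G[0,1]
I2: z[3]−=0.0347, z[0]+=0.0347
C3: Y=0.000+0.01035j on G[3,5]
R8: Y=0.001946+0.000j on G[0,4]
R9: Y=0.002268+0.000j on G[0,1]
V1: row V5−V3=3.43, i_V1 at 5,3
solve → V1=-0.2232+1.054j, V2=-0.2232+1.054j, V3=-0.7212+1.437j, V4=1.590+1.031j, V5=2.709+1.437j
aux → i_V1=-1.089-0.2416j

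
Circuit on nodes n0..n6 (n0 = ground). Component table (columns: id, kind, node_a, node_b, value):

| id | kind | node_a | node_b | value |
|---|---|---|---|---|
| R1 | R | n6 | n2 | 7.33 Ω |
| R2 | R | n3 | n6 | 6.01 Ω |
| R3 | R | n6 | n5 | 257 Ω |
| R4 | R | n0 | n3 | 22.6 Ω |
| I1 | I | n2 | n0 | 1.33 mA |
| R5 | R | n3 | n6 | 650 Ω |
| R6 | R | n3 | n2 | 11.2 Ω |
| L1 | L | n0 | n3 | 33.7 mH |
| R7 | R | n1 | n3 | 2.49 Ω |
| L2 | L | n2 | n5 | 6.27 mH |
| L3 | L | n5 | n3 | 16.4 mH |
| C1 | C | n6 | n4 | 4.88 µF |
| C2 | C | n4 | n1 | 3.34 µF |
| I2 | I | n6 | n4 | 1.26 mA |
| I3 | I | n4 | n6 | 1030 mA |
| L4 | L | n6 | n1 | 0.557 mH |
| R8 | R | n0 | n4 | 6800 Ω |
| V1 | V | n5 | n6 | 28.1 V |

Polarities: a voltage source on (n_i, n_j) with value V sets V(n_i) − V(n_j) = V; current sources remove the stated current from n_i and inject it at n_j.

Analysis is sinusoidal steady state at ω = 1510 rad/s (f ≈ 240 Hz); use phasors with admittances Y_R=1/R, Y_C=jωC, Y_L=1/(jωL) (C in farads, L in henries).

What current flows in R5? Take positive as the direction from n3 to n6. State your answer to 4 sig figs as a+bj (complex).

Apply KCL at each of the 6 non-ground nodes and solve the resulting linear system.
Node n1: branches {R7, C2, L4} → V_1 = -0.5252+2.869j
Node n2: branches {R1, I1, R6, L2} → V_2 = 4.496-8.580j
Node n3: branches {R2, R4, R5, R6, L1, R7, L3} → V_3 = 0.08671-0.2467j
Node n4: branches {C1, C2, I2, I3, R8} → V_4 = -2.171+85.81j
Node n5: branches {R3, L2, L3, V1} → V_5 = 26.52+3.014j
Node n6: branches {R1, R2, R3, R5, C1, I2, I3, L4, V1} → V_6 = -1.584+3.014j
Source currents: i(V1)=-1.466+3.393j

0.002571-0.005016j A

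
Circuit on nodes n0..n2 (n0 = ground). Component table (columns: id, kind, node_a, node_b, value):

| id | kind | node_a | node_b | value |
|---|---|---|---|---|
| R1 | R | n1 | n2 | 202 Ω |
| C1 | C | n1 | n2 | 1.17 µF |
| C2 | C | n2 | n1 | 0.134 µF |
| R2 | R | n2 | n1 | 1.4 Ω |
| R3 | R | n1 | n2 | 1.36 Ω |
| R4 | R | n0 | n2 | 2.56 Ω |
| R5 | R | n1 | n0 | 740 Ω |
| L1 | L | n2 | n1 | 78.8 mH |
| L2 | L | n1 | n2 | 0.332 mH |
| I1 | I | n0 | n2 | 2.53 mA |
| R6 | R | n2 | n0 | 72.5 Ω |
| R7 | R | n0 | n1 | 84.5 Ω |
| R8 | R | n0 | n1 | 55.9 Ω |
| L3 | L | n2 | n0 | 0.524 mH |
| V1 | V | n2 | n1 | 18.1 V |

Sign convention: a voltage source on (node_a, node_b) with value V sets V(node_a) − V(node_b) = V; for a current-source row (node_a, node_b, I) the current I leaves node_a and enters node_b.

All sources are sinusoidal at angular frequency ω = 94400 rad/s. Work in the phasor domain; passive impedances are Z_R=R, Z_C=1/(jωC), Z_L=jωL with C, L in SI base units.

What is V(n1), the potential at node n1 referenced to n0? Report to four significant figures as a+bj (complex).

MNA unknowns: 2 node voltages V₁..V_2 plus 1 source current (V1)
R1: Y=0.004950+0.000j on G[1,2]
C1: Y=0.000+0.1104j on G[1,2]
C2: Y=0.000+0.01265j on G[2,1]
R2: Y=0.7143+0.000j on G[2,1]
R3: Y=0.7353+0.000j on G[1,2]
R4: Y=0.3906+0.000j on G[0,2]
R5: Y=0.001351+0.000j on G[1,0]
L1: Y=0.000-0.0001344j on G[2,1]
L2: Y=0.000-0.03191j on G[1,2]
I1: z[0]−=0.00253, z[2]+=0.00253
R6: Y=0.01379+0.000j on G[2,0]
R7: Y=0.01183+0.000j on G[0,1]
R8: Y=0.01789+0.000j on G[0,1]
L3: Y=0.000-0.02022j on G[2,0]
V1: row V2−V1=18.1, i_V1 at 2,1
solve → V1=-16.81+0.06009j, V2=1.295+0.06009j
aux → i_V1=-26.85-1.646j

-16.81+0.06009j V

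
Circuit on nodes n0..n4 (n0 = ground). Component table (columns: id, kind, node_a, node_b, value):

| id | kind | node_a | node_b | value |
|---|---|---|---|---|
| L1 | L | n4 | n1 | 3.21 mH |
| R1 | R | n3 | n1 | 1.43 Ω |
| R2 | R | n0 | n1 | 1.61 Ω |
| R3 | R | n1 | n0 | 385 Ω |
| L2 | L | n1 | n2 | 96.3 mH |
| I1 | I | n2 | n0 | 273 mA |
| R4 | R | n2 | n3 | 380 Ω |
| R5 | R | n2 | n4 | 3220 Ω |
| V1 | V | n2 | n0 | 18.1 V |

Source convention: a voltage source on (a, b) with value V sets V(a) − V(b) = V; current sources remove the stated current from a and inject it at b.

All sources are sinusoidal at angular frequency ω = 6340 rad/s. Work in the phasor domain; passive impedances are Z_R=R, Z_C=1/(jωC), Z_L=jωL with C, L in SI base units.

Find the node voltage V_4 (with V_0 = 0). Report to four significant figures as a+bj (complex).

0.08524+0.06672j V

Element admittances at ω=6340 rad/s:
  Y(L1) = 0.000-0.04914j S between n4,n1
  Y(R1) = 0.6993+0.000j S between n3,n1
  Y(R2) = 0.6211+0.000j S between n0,n1
  Y(R3) = 0.002597+0.000j S between n1,n0
  Y(L2) = 0.000-0.001638j S between n1,n2
  I1: injects 0.273 A into n0 (from n2)
  Y(R4) = 0.002632+0.000j S between n2,n3
  Y(R5) = 0.0003106+0.000j S between n2,n4
  V1: constraint V(n2)−V(n0) = 18.1
Assemble and solve the 5×5 MNA system:
  V(n1)=0.08482-0.04714j  V(n2)=18.10+0.000j  V(n3)=0.1524-0.04697j  V(n4)=0.08524+0.06672j
  i(V1)=-0.3259+0.02940j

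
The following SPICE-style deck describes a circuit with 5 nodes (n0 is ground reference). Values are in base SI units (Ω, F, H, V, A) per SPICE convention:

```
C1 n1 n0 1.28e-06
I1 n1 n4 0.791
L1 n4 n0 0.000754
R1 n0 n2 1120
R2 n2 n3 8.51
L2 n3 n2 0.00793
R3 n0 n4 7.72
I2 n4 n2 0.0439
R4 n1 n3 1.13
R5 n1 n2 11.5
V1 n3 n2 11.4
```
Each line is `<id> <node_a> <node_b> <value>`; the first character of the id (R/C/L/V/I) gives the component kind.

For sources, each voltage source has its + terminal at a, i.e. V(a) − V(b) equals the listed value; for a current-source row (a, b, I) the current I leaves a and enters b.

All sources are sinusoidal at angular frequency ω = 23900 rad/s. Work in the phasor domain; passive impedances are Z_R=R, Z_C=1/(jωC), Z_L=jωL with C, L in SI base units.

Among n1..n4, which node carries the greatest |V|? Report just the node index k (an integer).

MNA unknowns: 4 node voltages V₁..V_4 plus 1 source current (V1)
C1: Y=0.000+0.03059j on G[1,0]
I1: z[1]−=0.791, z[4]+=0.791
L1: Y=0.000-0.05549j on G[4,0]
R1: Y=0.0008929+0.000j on G[0,2]
R2: Y=0.1175+0.000j on G[2,3]
L2: Y=0.000-0.005276j on G[3,2]
R3: Y=0.1295+0.000j on G[0,4]
I2: z[4]−=0.0439, z[2]+=0.0439
R4: Y=0.8850+0.000j on G[1,3]
R5: Y=0.08696+0.000j on G[1,2]
V1: row V3−V2=11.4, i_V1 at 3,2
solve → V1=-0.7027+24.10j, V2=-11.03+24.08j, V3=0.3725+24.08j, V4=4.873+2.088j
aux → i_V1=-2.291+0.07972j

2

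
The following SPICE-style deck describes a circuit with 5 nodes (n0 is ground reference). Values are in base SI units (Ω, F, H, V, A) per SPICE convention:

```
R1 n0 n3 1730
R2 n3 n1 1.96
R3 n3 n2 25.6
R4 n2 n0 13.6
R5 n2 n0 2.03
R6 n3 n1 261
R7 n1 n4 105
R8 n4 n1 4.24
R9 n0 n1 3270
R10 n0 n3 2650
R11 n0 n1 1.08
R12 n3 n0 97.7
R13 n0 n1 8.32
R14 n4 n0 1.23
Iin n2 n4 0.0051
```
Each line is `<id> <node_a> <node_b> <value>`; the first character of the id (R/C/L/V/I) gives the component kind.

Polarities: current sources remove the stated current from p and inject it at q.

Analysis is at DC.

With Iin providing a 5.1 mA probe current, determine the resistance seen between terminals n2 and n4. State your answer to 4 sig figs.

Apply KCL at each of the 4 non-ground nodes and solve the resulting linear system.
Node n1: branches {R2, R6, R7, R8, R9, R11, R13} → V_1 = 0.0006892
Node n2: branches {R3, R4, R5, Iin} → V_2 = -0.008424
Node n3: branches {R1, R2, R3, R6, R10, R12} → V_3 = 4.465e-05
Node n4: branches {R7, R8, R14, Iin} → V_4 = 0.004978

R_eq = 2.628 Ω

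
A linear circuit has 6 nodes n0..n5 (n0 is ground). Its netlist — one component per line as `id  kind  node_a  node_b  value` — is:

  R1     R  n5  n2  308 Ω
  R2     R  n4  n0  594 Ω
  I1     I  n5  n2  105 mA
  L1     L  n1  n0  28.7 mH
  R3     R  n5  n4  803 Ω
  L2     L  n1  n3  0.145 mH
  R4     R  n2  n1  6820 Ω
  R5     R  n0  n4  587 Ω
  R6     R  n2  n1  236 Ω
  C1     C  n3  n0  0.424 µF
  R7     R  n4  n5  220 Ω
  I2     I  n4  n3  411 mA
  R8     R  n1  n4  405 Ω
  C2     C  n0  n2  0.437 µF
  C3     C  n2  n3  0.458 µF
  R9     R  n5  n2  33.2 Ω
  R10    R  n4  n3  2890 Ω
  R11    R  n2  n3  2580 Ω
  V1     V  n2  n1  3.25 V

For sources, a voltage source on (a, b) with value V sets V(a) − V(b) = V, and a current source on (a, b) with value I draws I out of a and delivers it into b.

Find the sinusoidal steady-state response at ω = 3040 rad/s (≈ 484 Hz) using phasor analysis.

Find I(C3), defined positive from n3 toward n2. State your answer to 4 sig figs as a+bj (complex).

-0.0002556-0.004524j A

Element admittances at ω=3040 rad/s:
  Y(R1) = 0.003247+0.000j S between n5,n2
  Y(R2) = 0.001684+0.000j S between n4,n0
  I1: injects 0.105 A into n2 (from n5)
  Y(L1) = 0.000-0.01146j S between n1,n0
  Y(R3) = 0.001245+0.000j S between n5,n4
  Y(L2) = 0.000-2.269j S between n1,n3
  Y(R4) = 0.0001466+0.000j S between n2,n1
  Y(R5) = 0.001704+0.000j S between n0,n4
  Y(R6) = 0.004237+0.000j S between n2,n1
  Y(C1) = 0.000+0.001289j S between n3,n0
  Y(R7) = 0.004545+0.000j S between n4,n5
  I2: injects 0.411 A into n3 (from n4)
  Y(R8) = 0.002469+0.000j S between n1,n4
  Y(C2) = 0.000+0.001328j S between n0,n2
  Y(C3) = 0.000+0.001392j S between n2,n3
  Y(R9) = 0.03012+0.000j S between n5,n2
  Y(R10) = 0.0003460+0.000j S between n4,n3
  Y(R11) = 0.0003876+0.000j S between n2,n3
  V1: constraint V(n2)−V(n1) = 3.25
Assemble and solve the 6×6 MNA system:
  V(n1)=3.977+13.08j  V(n2)=7.227+13.08j  V(n3)=3.978+13.27j  V(n4)=-34.09+9.110j  V(n5)=-1.565+12.50j
  i(V1)=-0.1867-0.03366j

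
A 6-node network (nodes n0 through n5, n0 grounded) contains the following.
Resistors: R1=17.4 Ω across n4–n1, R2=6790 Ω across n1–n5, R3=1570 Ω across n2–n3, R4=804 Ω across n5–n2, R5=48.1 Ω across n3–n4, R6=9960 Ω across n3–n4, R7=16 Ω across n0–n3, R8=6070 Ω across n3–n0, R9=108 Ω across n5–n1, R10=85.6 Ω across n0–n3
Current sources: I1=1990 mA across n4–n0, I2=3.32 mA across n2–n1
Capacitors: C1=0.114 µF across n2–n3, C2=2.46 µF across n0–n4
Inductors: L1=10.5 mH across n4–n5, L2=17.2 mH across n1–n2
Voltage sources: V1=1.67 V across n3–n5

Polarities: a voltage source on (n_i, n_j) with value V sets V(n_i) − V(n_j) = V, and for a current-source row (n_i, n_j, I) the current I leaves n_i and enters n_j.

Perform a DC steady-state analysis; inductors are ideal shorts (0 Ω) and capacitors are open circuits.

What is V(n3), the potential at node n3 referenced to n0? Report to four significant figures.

-26.77 V

Apply KCL at each of the 5 non-ground nodes and solve the resulting linear system.
Node n1: branches {R1, R2, I2, R9, L2} → V_1 = -28.42
Node n2: branches {C1, R3, R4, I2, L2} → V_2 = -28.42
Node n3: branches {C1, R3, R5, R6, R7, R8, R10, V1} → V_3 = -26.77
Node n4: branches {R1, I1, R5, C2, R6, L1} → V_4 = -28.44
Node n5: branches {R2, R4, R9, L1, V1} → V_5 = -28.44
Source currents: i(L1)=-1.954, i(L2)=0.002285, i(V1)=1.954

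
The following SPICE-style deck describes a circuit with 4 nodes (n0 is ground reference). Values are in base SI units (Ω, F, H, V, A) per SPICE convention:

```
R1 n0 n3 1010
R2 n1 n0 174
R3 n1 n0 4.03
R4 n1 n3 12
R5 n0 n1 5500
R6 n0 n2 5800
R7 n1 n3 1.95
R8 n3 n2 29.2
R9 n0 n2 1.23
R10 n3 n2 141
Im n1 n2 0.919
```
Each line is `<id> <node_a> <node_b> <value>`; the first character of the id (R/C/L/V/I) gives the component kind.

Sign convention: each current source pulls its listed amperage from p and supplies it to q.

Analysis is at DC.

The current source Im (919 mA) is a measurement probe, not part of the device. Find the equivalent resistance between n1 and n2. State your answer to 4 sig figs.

Apply KCL at each of the 3 non-ground nodes and solve the resulting linear system.
Node n1: branches {R2, R3, R4, R5, R7, Im} → V_1 = -3.006
Node n2: branches {R6, R8, R9, R10, Im} → V_2 = 0.9426
Node n3: branches {R1, R4, R7, R8, R10} → V_3 = -2.746

R_eq = 4.297 Ω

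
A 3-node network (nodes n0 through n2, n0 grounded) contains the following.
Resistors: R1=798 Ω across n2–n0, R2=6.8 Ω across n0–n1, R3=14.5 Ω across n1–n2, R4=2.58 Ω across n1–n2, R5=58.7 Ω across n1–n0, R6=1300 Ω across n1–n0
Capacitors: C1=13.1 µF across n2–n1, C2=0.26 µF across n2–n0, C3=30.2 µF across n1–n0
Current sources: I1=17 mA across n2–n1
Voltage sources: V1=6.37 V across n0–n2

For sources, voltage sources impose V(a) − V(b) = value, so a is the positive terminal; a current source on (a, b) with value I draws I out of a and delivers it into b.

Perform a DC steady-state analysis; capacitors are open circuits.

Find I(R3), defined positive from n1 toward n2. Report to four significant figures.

Element admittances at DC:
  Y(R1) = 0.001253 S between n2,n0
  Y(C1) = 0.000 S between n2,n1
  Y(R2) = 0.1471 S between n0,n1
  Y(R3) = 0.06897 S between n1,n2
  Y(R4) = 0.3876 S between n1,n2
  Y(R5) = 0.01704 S between n1,n0
  Y(C2) = 0.000 S between n2,n0
  Y(C3) = 0.000 S between n1,n0
  Y(R6) = 0.0007692 S between n1,n0
  I1: injects 0.017 A into n1 (from n2)
  V1: constraint V(n0)−V(n2) = 6.37
Assemble and solve the 3×3 MNA system:
  V(n1)=-4.653  V(n2)=-6.370
  i(V1)=-0.7750

0.1184 A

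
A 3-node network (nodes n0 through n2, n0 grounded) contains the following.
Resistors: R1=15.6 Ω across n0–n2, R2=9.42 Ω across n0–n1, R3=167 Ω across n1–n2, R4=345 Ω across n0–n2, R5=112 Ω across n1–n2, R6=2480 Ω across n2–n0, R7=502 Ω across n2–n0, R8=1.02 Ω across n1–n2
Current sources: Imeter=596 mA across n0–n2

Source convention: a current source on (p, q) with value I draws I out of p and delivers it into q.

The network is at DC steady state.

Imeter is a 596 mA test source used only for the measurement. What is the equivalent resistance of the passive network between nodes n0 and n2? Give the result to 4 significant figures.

R_eq = 6.049 Ω

Apply KCL at each of the 2 non-ground nodes and solve the resulting linear system.
Node n1: branches {R2, R3, R5, R8} → V_1 = 3.258
Node n2: branches {R1, R3, R4, R5, R6, R7, R8, Imeter} → V_2 = 3.605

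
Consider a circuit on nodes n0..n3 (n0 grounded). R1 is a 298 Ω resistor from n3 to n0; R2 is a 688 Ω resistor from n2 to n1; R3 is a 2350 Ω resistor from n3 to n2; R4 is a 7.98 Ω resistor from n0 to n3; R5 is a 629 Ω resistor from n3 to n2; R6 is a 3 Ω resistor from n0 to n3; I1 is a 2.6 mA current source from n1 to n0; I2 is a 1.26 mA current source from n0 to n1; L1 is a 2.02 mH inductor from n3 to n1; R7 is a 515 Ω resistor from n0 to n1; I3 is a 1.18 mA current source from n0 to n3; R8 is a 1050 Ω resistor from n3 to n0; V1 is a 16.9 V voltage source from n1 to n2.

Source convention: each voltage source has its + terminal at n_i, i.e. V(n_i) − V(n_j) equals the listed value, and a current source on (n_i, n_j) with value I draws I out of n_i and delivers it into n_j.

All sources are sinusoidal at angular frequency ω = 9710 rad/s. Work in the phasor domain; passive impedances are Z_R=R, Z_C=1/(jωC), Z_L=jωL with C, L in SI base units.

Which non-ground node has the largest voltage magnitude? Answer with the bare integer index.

Element admittances at ω=9710 rad/s:
  Y(R1) = 0.003356+0.000j S between n3,n0
  Y(R2) = 0.001453+0.000j S between n2,n1
  Y(R3) = 0.0004255+0.000j S between n3,n2
  Y(R4) = 0.1253+0.000j S between n0,n3
  Y(R5) = 0.001590+0.000j S between n3,n2
  Y(R6) = 0.3333+0.000j S between n0,n3
  I1: injects 0.0026 A into n0 (from n1)
  I2: injects 0.00126 A into n1 (from n0)
  Y(L1) = 0.000-0.05098j S between n3,n1
  Y(R7) = 0.001942+0.000j S between n0,n1
  I3: injects 0.00118 A into n3 (from n0)
  Y(R8) = 0.0009524+0.000j S between n3,n0
  V1: constraint V(n1)−V(n2) = 16.9
Assemble and solve the 4×4 MNA system:
  V(n1)=0.04886+0.6353j  V(n2)=-16.85+0.6353j  V(n3)=-0.0005505-0.002665j
  i(V1)=-0.05852+0.001286j

2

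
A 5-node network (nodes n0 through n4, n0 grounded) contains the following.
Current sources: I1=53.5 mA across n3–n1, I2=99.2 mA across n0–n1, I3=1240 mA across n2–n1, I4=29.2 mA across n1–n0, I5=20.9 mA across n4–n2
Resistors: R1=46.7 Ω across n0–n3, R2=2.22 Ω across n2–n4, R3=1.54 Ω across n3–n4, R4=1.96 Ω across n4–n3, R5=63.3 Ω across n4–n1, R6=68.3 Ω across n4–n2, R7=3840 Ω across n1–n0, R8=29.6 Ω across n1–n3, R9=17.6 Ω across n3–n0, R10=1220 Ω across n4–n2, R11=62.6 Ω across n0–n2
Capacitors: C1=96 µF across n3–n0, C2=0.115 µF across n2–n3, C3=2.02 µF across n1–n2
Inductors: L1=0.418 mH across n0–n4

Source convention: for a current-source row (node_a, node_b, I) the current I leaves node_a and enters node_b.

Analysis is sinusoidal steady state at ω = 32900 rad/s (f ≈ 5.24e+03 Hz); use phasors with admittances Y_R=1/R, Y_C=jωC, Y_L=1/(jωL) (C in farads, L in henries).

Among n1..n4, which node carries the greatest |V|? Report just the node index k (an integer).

MNA unknowns: 4 node voltages V₁..V_4
I1: z[3]−=0.0535, z[1]+=0.0535
R1: Y=0.02141+0.000j on G[0,3]
I2: z[0]−=0.0992, z[1]+=0.0992
C1: Y=0.000+3.158j on G[3,0]
R2: Y=0.4505+0.000j on G[2,4]
R3: Y=0.6494+0.000j on G[3,4]
C2: Y=0.000+0.003783j on G[2,3]
R4: Y=0.5102+0.000j on G[4,3]
I3: z[2]−=1.24, z[1]+=1.24
R5: Y=0.01580+0.000j on G[4,1]
R6: Y=0.01464+0.000j on G[4,2]
R7: Y=0.0002604+0.000j on G[1,0]
I4: z[1]−=0.0292, z[0]+=0.0292
L1: Y=0.000-0.07272j on G[0,4]
R8: Y=0.03378+0.000j on G[1,3]
R9: Y=0.05682+0.000j on G[3,0]
C3: Y=0.000+0.06646j on G[1,2]
R10: Y=0.0008197+0.000j on G[4,2]
R11: Y=0.01597+0.000j on G[0,2]
I5: z[4]−=0.0209, z[2]+=0.0209
solve → V1=8.625-12.40j, V2=-0.7420+1.603j, V3=-0.01035-0.01820j, V4=-0.1617+0.3156j

1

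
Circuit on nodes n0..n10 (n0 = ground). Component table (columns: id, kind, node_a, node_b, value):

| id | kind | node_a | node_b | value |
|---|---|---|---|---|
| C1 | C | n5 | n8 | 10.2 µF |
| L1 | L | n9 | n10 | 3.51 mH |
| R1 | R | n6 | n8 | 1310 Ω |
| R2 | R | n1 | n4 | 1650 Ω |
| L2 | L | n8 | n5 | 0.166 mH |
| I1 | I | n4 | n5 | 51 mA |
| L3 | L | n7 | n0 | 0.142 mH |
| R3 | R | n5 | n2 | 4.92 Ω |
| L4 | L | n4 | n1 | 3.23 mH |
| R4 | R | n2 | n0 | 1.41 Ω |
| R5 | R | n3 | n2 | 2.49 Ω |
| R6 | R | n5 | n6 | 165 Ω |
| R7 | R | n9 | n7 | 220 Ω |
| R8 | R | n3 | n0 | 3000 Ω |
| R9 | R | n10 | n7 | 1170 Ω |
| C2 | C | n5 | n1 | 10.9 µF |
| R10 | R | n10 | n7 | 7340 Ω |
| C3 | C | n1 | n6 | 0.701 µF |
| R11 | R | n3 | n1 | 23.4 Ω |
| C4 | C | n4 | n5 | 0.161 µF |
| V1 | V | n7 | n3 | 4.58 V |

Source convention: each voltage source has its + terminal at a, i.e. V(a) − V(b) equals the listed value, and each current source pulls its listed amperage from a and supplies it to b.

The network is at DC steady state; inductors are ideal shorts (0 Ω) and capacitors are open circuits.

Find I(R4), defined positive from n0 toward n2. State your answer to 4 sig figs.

Apply KCL at each of the 10 non-ground nodes and solve the resulting linear system.
Node n1: branches {R2, L4, C2, C3, R11} → V_1 = -5.773
Node n2: branches {R3, R4, R5} → V_2 = -1.610
Node n3: branches {R5, R8, R11, V1} → V_3 = -4.580
Node n4: branches {R2, I1, L4, C4} → V_4 = -5.773
Node n5: branches {C1, L2, I1, R3, R6, C2, C4} → V_5 = -1.359
Node n6: branches {R1, R6, C3} → V_6 = -1.359
Node n7: branches {L3, R7, R9, R10, V1} → V_7 = 0.000
Node n8: branches {C1, R1, L2} → V_8 = -1.359
Node n9: branches {L1, R7} → V_9 = 0.000
Node n10: branches {L1, R9, R10} → V_10 = 0.000
Source currents: i(L1)=0.000, i(L2)=0.000, i(L3)=1.143, i(L4)=-0.05100, i(V1)=-1.143

1.142 A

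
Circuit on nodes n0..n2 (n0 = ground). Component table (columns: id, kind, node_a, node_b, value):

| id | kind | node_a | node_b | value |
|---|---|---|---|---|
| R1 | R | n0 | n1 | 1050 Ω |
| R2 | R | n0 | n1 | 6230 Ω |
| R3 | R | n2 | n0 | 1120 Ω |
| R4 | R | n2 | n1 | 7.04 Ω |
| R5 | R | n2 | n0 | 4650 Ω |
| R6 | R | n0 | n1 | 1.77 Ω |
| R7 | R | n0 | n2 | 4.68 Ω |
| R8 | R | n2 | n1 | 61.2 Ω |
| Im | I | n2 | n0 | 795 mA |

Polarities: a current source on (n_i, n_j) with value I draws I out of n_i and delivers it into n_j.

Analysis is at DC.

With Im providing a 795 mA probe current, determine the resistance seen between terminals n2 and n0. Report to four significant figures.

R_eq = 2.954 Ω

Apply KCL at each of the 2 non-ground nodes and solve the resulting linear system.
Node n1: branches {R1, R2, R4, R6, R8} → V_1 = -0.5134
Node n2: branches {R3, R4, R5, R7, R8, Im} → V_2 = -2.348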